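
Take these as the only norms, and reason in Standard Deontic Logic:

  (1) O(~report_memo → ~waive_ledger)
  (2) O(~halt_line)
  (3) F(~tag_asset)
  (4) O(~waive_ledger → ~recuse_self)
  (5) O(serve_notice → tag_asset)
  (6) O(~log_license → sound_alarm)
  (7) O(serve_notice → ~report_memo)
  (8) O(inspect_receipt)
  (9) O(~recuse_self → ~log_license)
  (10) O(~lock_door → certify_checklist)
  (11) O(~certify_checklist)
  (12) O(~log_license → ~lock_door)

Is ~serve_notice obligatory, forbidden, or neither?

Premise 11 states O(~certify_checklist) outright.
Premise 10 is O(~lock_door → certify_checklist); contrapositively O(~certify_checklist → lock_door). Since O(~certify_checklist) holds, K gives O(lock_door).
The contrapositive of premise 12 (O(~log_license → ~lock_door)) is O(lock_door → log_license), and O(lock_door) is already established, so O(log_license).
The contrapositive of premise 9 (O(~recuse_self → ~log_license)) is O(log_license → recuse_self), and O(log_license) is already established, so O(recuse_self).
Premise 4, O(~waive_ledger → ~recuse_self), contraposes to O(recuse_self → waive_ledger); with O(recuse_self) we get O(waive_ledger).
The contrapositive of premise 1 (O(~report_memo → ~waive_ledger)) is O(waive_ledger → report_memo), and O(waive_ledger) is already established, so O(report_memo).
Premise 7, O(serve_notice → ~report_memo), contraposes to O(report_memo → ~serve_notice); with O(report_memo) we get O(~serve_notice).
Premises 2, 3, 5, 6, 8 do not contribute to this derivation.
Hence ~serve_notice is obligatory.

Obligatory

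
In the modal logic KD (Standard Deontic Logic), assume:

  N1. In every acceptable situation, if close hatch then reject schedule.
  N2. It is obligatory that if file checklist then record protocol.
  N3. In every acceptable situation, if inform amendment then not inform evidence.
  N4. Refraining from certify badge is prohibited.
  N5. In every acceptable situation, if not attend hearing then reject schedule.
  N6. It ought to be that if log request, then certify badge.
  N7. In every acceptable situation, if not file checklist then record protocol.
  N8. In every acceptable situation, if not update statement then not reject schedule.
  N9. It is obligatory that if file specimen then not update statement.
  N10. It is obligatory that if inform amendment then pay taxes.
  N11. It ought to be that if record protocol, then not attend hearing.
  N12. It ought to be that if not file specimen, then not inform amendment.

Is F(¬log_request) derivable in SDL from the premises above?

Premise 6 is O(log_request → certify_badge); even if O(certify_badge) held, inferring O(log_request) would be affirming the consequent — invalid.
No other premise forces O(log_request). An ideal world satisfying every premise can still have ¬log_request true, so F(¬log_request) is not derivable.

No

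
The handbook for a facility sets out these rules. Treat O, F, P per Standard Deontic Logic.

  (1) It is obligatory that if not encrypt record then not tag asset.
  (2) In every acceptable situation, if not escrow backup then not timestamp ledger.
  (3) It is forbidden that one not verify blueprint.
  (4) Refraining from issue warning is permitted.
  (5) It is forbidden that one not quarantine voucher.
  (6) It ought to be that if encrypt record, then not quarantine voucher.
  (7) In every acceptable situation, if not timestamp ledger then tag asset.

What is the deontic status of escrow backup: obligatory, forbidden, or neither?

Obligatory

Premise 5, F(¬quarantine_voucher), is equivalent to O(quarantine_voucher).
Premise 6 is O(encrypt_record → ¬quarantine_voucher); contrapositively O(quarantine_voucher → ¬encrypt_record). Since O(quarantine_voucher) holds, K gives O(¬encrypt_record).
Premise 1 is O(¬encrypt_record → ¬tag_asset); since O(¬encrypt_record), deontic closure gives O(¬tag_asset).
The contrapositive of premise 7 (O(¬timestamp_ledger → tag_asset)) is O(¬tag_asset → timestamp_ledger), and O(¬tag_asset) is already established, so O(timestamp_ledger).
Premise 2, O(¬escrow_backup → ¬timestamp_ledger), contraposes to O(timestamp_ledger → escrow_backup); with O(timestamp_ledger) we get O(escrow_backup).
Premises 3, 4 do not contribute to this derivation.
Hence escrow_backup is obligatory.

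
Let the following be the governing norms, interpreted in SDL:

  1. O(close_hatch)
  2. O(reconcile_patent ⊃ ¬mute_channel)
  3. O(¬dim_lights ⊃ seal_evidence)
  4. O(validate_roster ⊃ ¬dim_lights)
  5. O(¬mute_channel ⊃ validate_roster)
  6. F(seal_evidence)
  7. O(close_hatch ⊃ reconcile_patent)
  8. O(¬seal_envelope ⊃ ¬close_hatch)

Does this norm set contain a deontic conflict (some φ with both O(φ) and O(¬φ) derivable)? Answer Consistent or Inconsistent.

Inconsistent

Premise 6 is F(seal_evidence), i.e. O(¬seal_evidence).
Premise 3, O(¬dim_lights ⊃ seal_evidence), contraposes to O(¬seal_evidence ⊃ dim_lights); with O(¬seal_evidence) we get O(dim_lights).
The contrapositive of premise 4 (O(validate_roster ⊃ ¬dim_lights)) is O(dim_lights ⊃ ¬validate_roster), and O(dim_lights) is already established, so O(¬validate_roster).
Premise 5 is O(¬mute_channel ⊃ validate_roster); contrapositively O(¬validate_roster ⊃ mute_channel). Since O(¬validate_roster) holds, K gives O(mute_channel).
The contrapositive of premise 2 (O(reconcile_patent ⊃ ¬mute_channel)) is O(mute_channel ⊃ ¬reconcile_patent), and O(mute_channel) is already established, so O(¬reconcile_patent).
Premise 7 is O(close_hatch ⊃ reconcile_patent); contrapositively O(¬reconcile_patent ⊃ ¬close_hatch). Since O(¬reconcile_patent) holds, K gives O(¬close_hatch).
But premise 1 directly asserts O(close_hatch).
We now have both O(¬close_hatch) and O(close_hatch) — close_hatch is simultaneously obligatory and forbidden, violating the D-axiom.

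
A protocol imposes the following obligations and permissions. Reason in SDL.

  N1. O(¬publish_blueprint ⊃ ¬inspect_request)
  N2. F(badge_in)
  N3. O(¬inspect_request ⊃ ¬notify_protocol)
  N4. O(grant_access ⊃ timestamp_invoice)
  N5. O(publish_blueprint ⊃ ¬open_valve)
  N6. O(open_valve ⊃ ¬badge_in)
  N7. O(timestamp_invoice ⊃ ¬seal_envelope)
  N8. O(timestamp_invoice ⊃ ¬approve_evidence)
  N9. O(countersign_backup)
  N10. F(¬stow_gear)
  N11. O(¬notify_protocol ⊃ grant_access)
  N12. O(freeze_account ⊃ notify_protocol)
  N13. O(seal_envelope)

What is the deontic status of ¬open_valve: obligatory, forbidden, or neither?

Premise 13 gives O(seal_envelope).
The contrapositive of premise 7 (O(timestamp_invoice ⊃ ¬seal_envelope)) is O(seal_envelope ⊃ ¬timestamp_invoice), and O(seal_envelope) is already established, so O(¬timestamp_invoice).
The contrapositive of premise 4 (O(grant_access ⊃ timestamp_invoice)) is O(¬timestamp_invoice ⊃ ¬grant_access), and O(¬timestamp_invoice) is already established, so O(¬grant_access).
Premise 11, O(¬notify_protocol ⊃ grant_access), contraposes to O(¬grant_access ⊃ notify_protocol); with O(¬grant_access) we get O(notify_protocol).
Premise 3 is O(¬inspect_request ⊃ ¬notify_protocol); contrapositively O(notify_protocol ⊃ inspect_request). Since O(notify_protocol) holds, K gives O(inspect_request).
Premise 1, O(¬publish_blueprint ⊃ ¬inspect_request), contraposes to O(inspect_request ⊃ publish_blueprint); with O(inspect_request) we get O(publish_blueprint).
With premise 5, O(publish_blueprint ⊃ ¬open_valve), the K-axiom yields O(¬open_valve).
Premises 2, 6, 8, 9, 10, 12 do not contribute to this derivation.
Hence ¬open_valve is obligatory.

Obligatory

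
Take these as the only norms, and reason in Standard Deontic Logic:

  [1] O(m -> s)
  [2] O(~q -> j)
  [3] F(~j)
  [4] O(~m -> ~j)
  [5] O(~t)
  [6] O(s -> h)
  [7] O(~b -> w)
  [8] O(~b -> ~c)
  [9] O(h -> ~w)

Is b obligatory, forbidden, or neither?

Premise 3, F(~j), is equivalent to O(j).
The contrapositive of premise 4 (O(~m -> ~j)) is O(j -> m), and O(j) is already established, so O(m).
With premise 1, O(m -> s), the K-axiom yields O(s).
Applying K to premise 6 (O(s -> h)) and O(s) yields O(h).
With premise 9, O(h -> ~w), the K-axiom yields O(~w).
Premise 7 is O(~b -> w); contrapositively O(~w -> b). Since O(~w) holds, K gives O(b).
Premises 2, 5, 8 do not contribute to this derivation.
Hence b is obligatory.

Obligatory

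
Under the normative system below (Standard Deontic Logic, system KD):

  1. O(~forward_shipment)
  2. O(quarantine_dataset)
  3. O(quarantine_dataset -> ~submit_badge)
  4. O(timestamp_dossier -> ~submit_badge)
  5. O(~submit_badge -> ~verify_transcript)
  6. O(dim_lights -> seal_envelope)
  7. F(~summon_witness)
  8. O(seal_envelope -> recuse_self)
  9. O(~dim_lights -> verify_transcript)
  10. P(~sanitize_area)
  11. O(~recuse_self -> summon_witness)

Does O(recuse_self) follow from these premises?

Premise 2 gives O(quarantine_dataset).
Premise 3 is O(quarantine_dataset -> ~submit_badge); since O(quarantine_dataset), deontic closure gives O(~submit_badge).
Applying K to premise 5 (O(~submit_badge -> ~verify_transcript)) and O(~submit_badge) yields O(~verify_transcript).
Premise 9, O(~dim_lights -> verify_transcript), contraposes to O(~verify_transcript -> dim_lights); with O(~verify_transcript) we get O(dim_lights).
From O(dim_lights) and premise 6, O(dim_lights -> seal_envelope), we obtain O(seal_envelope).
With premise 8, O(seal_envelope -> recuse_self), the K-axiom yields O(recuse_self).
Premises 1, 4, 7, 10, 11 do not contribute to this derivation.
So O(recuse_self) follows.

Yes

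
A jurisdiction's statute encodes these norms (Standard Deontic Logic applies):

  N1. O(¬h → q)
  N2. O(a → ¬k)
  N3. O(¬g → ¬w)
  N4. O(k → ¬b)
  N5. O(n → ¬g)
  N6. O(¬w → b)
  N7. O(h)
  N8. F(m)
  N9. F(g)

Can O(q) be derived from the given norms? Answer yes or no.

No

Premise 1 is O(¬h → q), but O(¬h) is not derivable from the premises, so it does not yield O(q).
No other premise forces O(q). An ideal world satisfying every premise can still have q false, so O(q) is not derivable.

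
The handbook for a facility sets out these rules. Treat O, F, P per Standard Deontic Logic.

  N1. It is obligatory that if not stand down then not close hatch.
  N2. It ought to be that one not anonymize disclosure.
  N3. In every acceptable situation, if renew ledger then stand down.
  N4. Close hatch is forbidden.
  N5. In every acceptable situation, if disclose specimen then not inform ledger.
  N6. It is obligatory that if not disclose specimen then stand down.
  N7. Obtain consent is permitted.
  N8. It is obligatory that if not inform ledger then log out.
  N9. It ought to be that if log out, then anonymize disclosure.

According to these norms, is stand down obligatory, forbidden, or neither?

Obligatory

Premise 2 gives O(¬anonymize_disclosure).
The contrapositive of premise 9 (O(log_out → anonymize_disclosure)) is O(¬anonymize_disclosure → ¬log_out), and O(¬anonymize_disclosure) is already established, so O(¬log_out).
Premise 8, O(¬inform_ledger → log_out), contraposes to O(¬log_out → inform_ledger); with O(¬log_out) we get O(inform_ledger).
The contrapositive of premise 5 (O(disclose_specimen → ¬inform_ledger)) is O(inform_ledger → ¬disclose_specimen), and O(inform_ledger) is already established, so O(¬disclose_specimen).
With premise 6, O(¬disclose_specimen → stand_down), the K-axiom yields O(stand_down).
Premises 1, 3, 4, 7 do not contribute to this derivation.
Hence stand_down is obligatory.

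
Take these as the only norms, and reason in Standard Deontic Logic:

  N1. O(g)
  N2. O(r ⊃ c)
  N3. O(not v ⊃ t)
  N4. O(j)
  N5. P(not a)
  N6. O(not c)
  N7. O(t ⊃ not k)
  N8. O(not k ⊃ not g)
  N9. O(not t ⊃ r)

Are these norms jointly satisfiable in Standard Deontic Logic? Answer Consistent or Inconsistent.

Inconsistent

Premise 6 gives O(not c).
Premise 2 is O(r ⊃ c); contrapositively O(not c ⊃ not r). Since O(not c) holds, K gives O(not r).
The contrapositive of premise 9 (O(not t ⊃ r)) is O(not r ⊃ t), and O(not r) is already established, so O(t).
Applying K to premise 7 (O(t ⊃ not k)) and O(t) yields O(not k).
From O(not k) and premise 8, O(not k ⊃ not g), we obtain O(not g).
Yet premise 1 states O(g).
We now have both O(not g) and O(g) — g is simultaneously obligatory and forbidden, violating the D-axiom.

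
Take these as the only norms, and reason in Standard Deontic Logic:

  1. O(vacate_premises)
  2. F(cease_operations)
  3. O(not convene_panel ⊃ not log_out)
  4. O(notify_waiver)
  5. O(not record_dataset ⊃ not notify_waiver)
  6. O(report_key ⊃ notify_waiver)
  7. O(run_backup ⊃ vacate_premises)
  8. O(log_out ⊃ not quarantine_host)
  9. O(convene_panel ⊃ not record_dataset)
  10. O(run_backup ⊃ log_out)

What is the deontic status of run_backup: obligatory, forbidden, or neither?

Forbidden

Premise 4 states O(notify_waiver) outright.
Premise 5, O(not record_dataset ⊃ not notify_waiver), contraposes to O(notify_waiver ⊃ record_dataset); with O(notify_waiver) we get O(record_dataset).
Premise 9 is O(convene_panel ⊃ not record_dataset); contrapositively O(record_dataset ⊃ not convene_panel). Since O(record_dataset) holds, K gives O(not convene_panel).
With premise 3, O(not convene_panel ⊃ not log_out), the K-axiom yields O(not log_out).
The contrapositive of premise 10 (O(run_backup ⊃ log_out)) is O(not log_out ⊃ not run_backup), and O(not log_out) is already established, so O(not run_backup).
Premises 1, 2, 6, 7, 8 do not contribute to this derivation.
Thus O(not run_backup), which is F(run_backup): run_backup is forbidden.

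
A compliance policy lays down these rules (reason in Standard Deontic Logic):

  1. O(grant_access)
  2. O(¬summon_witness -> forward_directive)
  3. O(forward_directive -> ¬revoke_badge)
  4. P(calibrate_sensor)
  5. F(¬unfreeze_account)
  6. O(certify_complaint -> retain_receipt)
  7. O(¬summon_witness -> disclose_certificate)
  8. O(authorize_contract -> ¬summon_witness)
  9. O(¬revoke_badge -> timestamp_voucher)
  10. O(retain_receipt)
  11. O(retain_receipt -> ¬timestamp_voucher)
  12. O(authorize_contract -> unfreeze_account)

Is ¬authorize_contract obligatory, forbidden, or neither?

Premise 10 gives O(retain_receipt).
Premise 11 is O(retain_receipt -> ¬timestamp_voucher); since O(retain_receipt), deontic closure gives O(¬timestamp_voucher).
Premise 9, O(¬revoke_badge -> timestamp_voucher), contraposes to O(¬timestamp_voucher -> revoke_badge); with O(¬timestamp_voucher) we get O(revoke_badge).
The contrapositive of premise 3 (O(forward_directive -> ¬revoke_badge)) is O(revoke_badge -> ¬forward_directive), and O(revoke_badge) is already established, so O(¬forward_directive).
Premise 2 is O(¬summon_witness -> forward_directive); contrapositively O(¬forward_directive -> summon_witness). Since O(¬forward_directive) holds, K gives O(summon_witness).
The contrapositive of premise 8 (O(authorize_contract -> ¬summon_witness)) is O(summon_witness -> ¬authorize_contract), and O(summon_witness) is already established, so O(¬authorize_contract).
Premises 1, 4, 5, 6, 7, 12 do not contribute to this derivation.
Hence ¬authorize_contract is obligatory.

Obligatory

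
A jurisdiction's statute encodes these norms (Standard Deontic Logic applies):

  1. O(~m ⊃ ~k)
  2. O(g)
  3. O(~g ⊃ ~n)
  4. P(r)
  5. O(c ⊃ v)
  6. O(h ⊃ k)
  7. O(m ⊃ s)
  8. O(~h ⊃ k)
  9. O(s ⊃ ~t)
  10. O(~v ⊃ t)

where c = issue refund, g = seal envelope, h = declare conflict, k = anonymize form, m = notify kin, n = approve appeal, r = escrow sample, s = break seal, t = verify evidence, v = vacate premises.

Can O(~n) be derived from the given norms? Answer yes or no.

No

Premise 3 is O(~g ⊃ ~n), but O(~g) is not derivable from the premises, so it does not yield O(~n).
No other premise forces O(~n). An ideal world satisfying every premise can still have ~n false, so O(~n) is not derivable.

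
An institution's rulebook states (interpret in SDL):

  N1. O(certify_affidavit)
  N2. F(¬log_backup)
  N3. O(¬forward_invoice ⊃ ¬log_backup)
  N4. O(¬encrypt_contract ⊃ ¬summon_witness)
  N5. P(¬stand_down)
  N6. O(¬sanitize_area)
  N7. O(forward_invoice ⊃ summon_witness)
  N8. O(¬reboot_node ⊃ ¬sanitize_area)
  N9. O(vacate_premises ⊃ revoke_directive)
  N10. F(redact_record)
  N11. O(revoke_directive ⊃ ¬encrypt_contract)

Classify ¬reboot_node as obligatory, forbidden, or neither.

Premise 8 is O(¬reboot_node ⊃ ¬sanitize_area); even if O(¬sanitize_area) held, inferring O(¬reboot_node) would be affirming the consequent — invalid.
No premise or chain of K-axiom applications forces O(¬reboot_node), and none forces O(reboot_node). So ¬reboot_node is neither obligatory nor forbidden under these norms.

Neither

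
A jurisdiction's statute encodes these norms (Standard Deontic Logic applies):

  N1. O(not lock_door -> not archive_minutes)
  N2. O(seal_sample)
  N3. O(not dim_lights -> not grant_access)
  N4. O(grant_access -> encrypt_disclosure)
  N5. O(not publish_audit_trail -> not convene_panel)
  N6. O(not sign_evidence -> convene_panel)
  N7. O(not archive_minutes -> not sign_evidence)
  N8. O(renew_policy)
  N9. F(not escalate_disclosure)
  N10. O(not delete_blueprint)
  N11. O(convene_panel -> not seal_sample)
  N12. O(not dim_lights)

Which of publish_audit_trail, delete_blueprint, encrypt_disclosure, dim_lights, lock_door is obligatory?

From premise 2 we have O(seal_sample).
Premise 11 is O(convene_panel -> not seal_sample); contrapositively O(seal_sample -> not convene_panel). Since O(seal_sample) holds, K gives O(not convene_panel).
Premise 6, O(not sign_evidence -> convene_panel), contraposes to O(not convene_panel -> sign_evidence); with O(not convene_panel) we get O(sign_evidence).
The contrapositive of premise 7 (O(not archive_minutes -> not sign_evidence)) is O(sign_evidence -> archive_minutes), and O(sign_evidence) is already established, so O(archive_minutes).
The contrapositive of premise 1 (O(not lock_door -> not archive_minutes)) is O(archive_minutes -> lock_door), and O(archive_minutes) is already established, so O(lock_door).
So O(lock_door) holds — lock_door is obligatory. None of the other listed options is made obligatory by any chain of premises.

lock_door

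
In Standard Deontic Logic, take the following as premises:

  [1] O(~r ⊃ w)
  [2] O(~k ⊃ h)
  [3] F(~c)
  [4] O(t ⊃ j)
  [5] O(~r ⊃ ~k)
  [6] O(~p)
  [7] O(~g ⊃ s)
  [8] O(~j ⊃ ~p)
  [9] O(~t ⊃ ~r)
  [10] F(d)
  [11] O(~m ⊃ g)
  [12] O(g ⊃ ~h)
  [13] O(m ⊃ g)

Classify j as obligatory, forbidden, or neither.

Obligatory

Premises 13 and 11 cover both cases: O(m ⊃ g) and O(~m ⊃ g). Since m ∨ ~m is a tautology, O(g) follows.
With premise 12, O(g ⊃ ~h), the K-axiom yields O(~h).
The contrapositive of premise 2 (O(~k ⊃ h)) is O(~h ⊃ k), and O(~h) is already established, so O(k).
Premise 5 is O(~r ⊃ ~k); contrapositively O(k ⊃ r). Since O(k) holds, K gives O(r).
Premise 9 is O(~t ⊃ ~r); contrapositively O(r ⊃ t). Since O(r) holds, K gives O(t).
Applying K to premise 4 (O(t ⊃ j)) and O(t) yields O(j).
Premises 1, 3, 6, 7, 8, 10 do not contribute to this derivation.
Hence j is obligatory.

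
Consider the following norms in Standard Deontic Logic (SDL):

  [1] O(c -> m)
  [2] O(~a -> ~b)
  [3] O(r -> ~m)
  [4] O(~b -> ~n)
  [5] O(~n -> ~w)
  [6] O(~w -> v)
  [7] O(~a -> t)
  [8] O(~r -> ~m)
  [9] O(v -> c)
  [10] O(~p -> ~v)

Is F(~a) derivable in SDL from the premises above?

By case analysis on r: premise 3 gives O(r -> ~m) and premise 8 gives O(~r -> ~m), so O(~m) either way.
The contrapositive of premise 1 (O(c -> m)) is O(~m -> ~c), and O(~m) is already established, so O(~c).
The contrapositive of premise 9 (O(v -> c)) is O(~c -> ~v), and O(~c) is already established, so O(~v).
Premise 6, O(~w -> v), contraposes to O(~v -> w); with O(~v) we get O(w).
Premise 5, O(~n -> ~w), contraposes to O(w -> n); with O(w) we get O(n).
The contrapositive of premise 4 (O(~b -> ~n)) is O(n -> b), and O(n) is already established, so O(b).
Premise 2, O(~a -> ~b), contraposes to O(b -> a); with O(b) we get O(a).
Premises 7, 10 do not contribute to this derivation.
So O(a) holds, i.e. F(~a). The claim follows.

Yes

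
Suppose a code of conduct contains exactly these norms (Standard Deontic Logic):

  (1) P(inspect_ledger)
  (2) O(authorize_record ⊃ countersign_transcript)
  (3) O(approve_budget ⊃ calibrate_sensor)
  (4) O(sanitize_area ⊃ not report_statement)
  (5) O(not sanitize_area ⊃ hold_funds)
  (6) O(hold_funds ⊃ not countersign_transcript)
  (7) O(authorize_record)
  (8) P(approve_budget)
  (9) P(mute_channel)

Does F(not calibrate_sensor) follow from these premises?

Premise 3 is O(approve_budget ⊃ calibrate_sensor), but O(approve_budget) is not derivable from the premises (the permission P(approve_budget) asserts only not O(not approve_budget), not O(approve_budget)), so it does not yield O(calibrate_sensor).
No other premise forces O(calibrate_sensor). An ideal world satisfying every premise can still have not calibrate_sensor true, so F(not calibrate_sensor) is not derivable.

No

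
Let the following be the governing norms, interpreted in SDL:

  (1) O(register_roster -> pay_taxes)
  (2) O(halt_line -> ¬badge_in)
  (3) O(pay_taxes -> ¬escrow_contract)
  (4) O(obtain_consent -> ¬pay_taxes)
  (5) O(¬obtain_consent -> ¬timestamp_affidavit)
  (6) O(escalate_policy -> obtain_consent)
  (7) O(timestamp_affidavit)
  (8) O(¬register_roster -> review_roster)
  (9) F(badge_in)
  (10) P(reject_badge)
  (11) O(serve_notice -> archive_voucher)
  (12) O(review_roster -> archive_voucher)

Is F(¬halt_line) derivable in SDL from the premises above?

No

Premise 2 is O(halt_line -> ¬badge_in); even if O(¬badge_in) held, inferring O(halt_line) would be affirming the consequent — invalid.
No other premise forces O(halt_line). An ideal world satisfying every premise can still have ¬halt_line true, so F(¬halt_line) is not derivable.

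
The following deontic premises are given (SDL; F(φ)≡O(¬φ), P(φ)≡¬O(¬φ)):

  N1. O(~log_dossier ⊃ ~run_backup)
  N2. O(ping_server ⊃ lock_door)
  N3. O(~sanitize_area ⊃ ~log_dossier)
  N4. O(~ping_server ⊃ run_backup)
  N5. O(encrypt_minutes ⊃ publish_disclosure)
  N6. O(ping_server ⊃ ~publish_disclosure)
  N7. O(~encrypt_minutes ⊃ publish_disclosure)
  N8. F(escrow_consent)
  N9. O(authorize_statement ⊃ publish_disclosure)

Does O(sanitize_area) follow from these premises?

Yes

By case analysis on encrypt_minutes: premise 5 gives O(encrypt_minutes ⊃ publish_disclosure) and premise 7 gives O(~encrypt_minutes ⊃ publish_disclosure), so O(publish_disclosure) either way.
Premise 6 is O(ping_server ⊃ ~publish_disclosure); contrapositively O(publish_disclosure ⊃ ~ping_server). Since O(publish_disclosure) holds, K gives O(~ping_server).
With premise 4, O(~ping_server ⊃ run_backup), the K-axiom yields O(run_backup).
Premise 1, O(~log_dossier ⊃ ~run_backup), contraposes to O(run_backup ⊃ log_dossier); with O(run_backup) we get O(log_dossier).
The contrapositive of premise 3 (O(~sanitize_area ⊃ ~log_dossier)) is O(log_dossier ⊃ sanitize_area), and O(log_dossier) is already established, so O(sanitize_area).
Premises 2, 8, 9 do not contribute to this derivation.
So O(sanitize_area) follows.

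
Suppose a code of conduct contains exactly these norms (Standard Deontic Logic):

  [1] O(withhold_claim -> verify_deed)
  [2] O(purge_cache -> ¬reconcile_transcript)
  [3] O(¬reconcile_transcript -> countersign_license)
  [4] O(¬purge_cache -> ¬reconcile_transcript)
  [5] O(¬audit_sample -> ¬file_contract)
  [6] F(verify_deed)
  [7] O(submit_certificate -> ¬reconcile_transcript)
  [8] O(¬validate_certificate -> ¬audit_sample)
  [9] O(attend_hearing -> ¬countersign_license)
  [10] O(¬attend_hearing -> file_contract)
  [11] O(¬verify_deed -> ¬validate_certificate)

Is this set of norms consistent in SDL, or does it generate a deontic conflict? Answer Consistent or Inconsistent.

By case analysis on ¬purge_cache: premise 4 gives O(¬purge_cache -> ¬reconcile_transcript) and premise 2 gives O(purge_cache -> ¬reconcile_transcript), so O(¬reconcile_transcript) either way.
From O(¬reconcile_transcript) and premise 3, O(¬reconcile_transcript -> countersign_license), we obtain O(countersign_license).
Premise 9, O(attend_hearing -> ¬countersign_license), contraposes to O(countersign_license -> ¬attend_hearing); with O(countersign_license) we get O(¬attend_hearing).
With premise 10, O(¬attend_hearing -> file_contract), the K-axiom yields O(file_contract).
The contrapositive of premise 5 (O(¬audit_sample -> ¬file_contract)) is O(file_contract -> audit_sample), and O(file_contract) is already established, so O(audit_sample).
The contrapositive of premise 8 (O(¬validate_certificate -> ¬audit_sample)) is O(audit_sample -> validate_certificate), and O(audit_sample) is already established, so O(validate_certificate).
The contrapositive of premise 11 (O(¬verify_deed -> ¬validate_certificate)) is O(validate_certificate -> verify_deed), and O(validate_certificate) is already established, so O(verify_deed).
But premise 6, F(verify_deed), means O(¬verify_deed).
We now have both O(verify_deed) and O(¬verify_deed) — verify_deed is simultaneously obligatory and forbidden, violating the D-axiom.

Inconsistent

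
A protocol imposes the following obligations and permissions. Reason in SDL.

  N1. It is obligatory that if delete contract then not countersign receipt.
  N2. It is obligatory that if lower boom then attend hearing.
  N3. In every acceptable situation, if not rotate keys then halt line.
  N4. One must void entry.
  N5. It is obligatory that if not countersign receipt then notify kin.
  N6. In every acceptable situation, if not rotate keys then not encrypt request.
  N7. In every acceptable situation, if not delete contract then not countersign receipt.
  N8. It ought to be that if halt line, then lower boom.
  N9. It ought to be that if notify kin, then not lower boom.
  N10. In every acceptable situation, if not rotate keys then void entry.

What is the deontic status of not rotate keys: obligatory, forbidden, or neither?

Forbidden

By case analysis on delete_contract: premise 1 gives O(delete_contract → ¬countersign_receipt) and premise 7 gives O(¬delete_contract → ¬countersign_receipt), so O(¬countersign_receipt) either way.
With premise 5, O(¬countersign_receipt → notify_kin), the K-axiom yields O(notify_kin).
Applying K to premise 9 (O(notify_kin → ¬lower_boom)) and O(notify_kin) yields O(¬lower_boom).
The contrapositive of premise 8 (O(halt_line → lower_boom)) is O(¬lower_boom → ¬halt_line), and O(¬lower_boom) is already established, so O(¬halt_line).
Premise 3 is O(¬rotate_keys → halt_line); contrapositively O(¬halt_line → rotate_keys). Since O(¬halt_line) holds, K gives O(rotate_keys).
Premises 2, 4, 6, 10 do not contribute to this derivation.
Thus O(rotate_keys), which is F(¬rotate_keys): ¬rotate_keys is forbidden.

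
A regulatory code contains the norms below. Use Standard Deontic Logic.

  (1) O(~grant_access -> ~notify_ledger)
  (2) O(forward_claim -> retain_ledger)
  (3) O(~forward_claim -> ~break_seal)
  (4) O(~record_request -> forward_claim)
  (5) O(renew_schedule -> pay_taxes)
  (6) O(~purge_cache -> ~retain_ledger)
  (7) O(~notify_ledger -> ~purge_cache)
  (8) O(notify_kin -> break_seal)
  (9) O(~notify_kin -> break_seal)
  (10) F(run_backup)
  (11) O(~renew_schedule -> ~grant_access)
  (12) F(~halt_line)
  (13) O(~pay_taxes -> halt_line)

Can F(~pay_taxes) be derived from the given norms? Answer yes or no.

By case analysis on notify_kin: premise 8 gives O(notify_kin -> break_seal) and premise 9 gives O(~notify_kin -> break_seal), so O(break_seal) either way.
Premise 3, O(~forward_claim -> ~break_seal), contraposes to O(break_seal -> forward_claim); with O(break_seal) we get O(forward_claim).
From O(forward_claim) and premise 2, O(forward_claim -> retain_ledger), we obtain O(retain_ledger).
Premise 6, O(~purge_cache -> ~retain_ledger), contraposes to O(retain_ledger -> purge_cache); with O(retain_ledger) we get O(purge_cache).
Premise 7, O(~notify_ledger -> ~purge_cache), contraposes to O(purge_cache -> notify_ledger); with O(purge_cache) we get O(notify_ledger).
The contrapositive of premise 1 (O(~grant_access -> ~notify_ledger)) is O(notify_ledger -> grant_access), and O(notify_ledger) is already established, so O(grant_access).
Premise 11 is O(~renew_schedule -> ~grant_access); contrapositively O(grant_access -> renew_schedule). Since O(grant_access) holds, K gives O(renew_schedule).
Applying K to premise 5 (O(renew_schedule -> pay_taxes)) and O(renew_schedule) yields O(pay_taxes).
Premises 4, 10, 12, 13 do not contribute to this derivation.
So O(pay_taxes) holds, i.e. F(~pay_taxes). The claim follows.

Yes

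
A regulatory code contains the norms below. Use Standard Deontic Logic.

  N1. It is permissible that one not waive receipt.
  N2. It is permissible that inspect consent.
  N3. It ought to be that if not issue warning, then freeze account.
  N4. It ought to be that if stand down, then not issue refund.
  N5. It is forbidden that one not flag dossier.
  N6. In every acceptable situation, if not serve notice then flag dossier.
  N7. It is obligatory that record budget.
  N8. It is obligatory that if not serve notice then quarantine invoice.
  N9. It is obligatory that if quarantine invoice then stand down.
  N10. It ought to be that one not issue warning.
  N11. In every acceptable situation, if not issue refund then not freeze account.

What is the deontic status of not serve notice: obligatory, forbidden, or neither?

Forbidden

Premise 10 states O(¬issue_warning) outright.
Premise 3 is O(¬issue_warning → freeze_account); since O(¬issue_warning), deontic closure gives O(freeze_account).
Premise 11, O(¬issue_refund → ¬freeze_account), contraposes to O(freeze_account → issue_refund); with O(freeze_account) we get O(issue_refund).
Premise 4, O(stand_down → ¬issue_refund), contraposes to O(issue_refund → ¬stand_down); with O(issue_refund) we get O(¬stand_down).
The contrapositive of premise 9 (O(quarantine_invoice → stand_down)) is O(¬stand_down → ¬quarantine_invoice), and O(¬stand_down) is already established, so O(¬quarantine_invoice).
Premise 8 is O(¬serve_notice → quarantine_invoice); contrapositively O(¬quarantine_invoice → serve_notice). Since O(¬quarantine_invoice) holds, K gives O(serve_notice).
Premises 1, 2, 5, 6, 7 do not contribute to this derivation.
Thus O(serve_notice), which is F(¬serve_notice): ¬serve_notice is forbidden.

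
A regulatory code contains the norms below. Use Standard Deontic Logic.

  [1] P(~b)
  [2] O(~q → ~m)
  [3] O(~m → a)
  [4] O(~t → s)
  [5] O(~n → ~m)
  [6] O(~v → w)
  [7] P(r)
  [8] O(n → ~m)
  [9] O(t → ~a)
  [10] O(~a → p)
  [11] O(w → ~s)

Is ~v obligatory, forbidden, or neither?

Forbidden

Premises 8 and 5 cover both cases: O(n → ~m) and O(~n → ~m). Since n ∨ ~n is a tautology, O(~m) follows.
Premise 3 is O(~m → a); since O(~m), deontic closure gives O(a).
Premise 9, O(t → ~a), contraposes to O(a → ~t); with O(a) we get O(~t).
From O(~t) and premise 4, O(~t → s), we obtain O(s).
The contrapositive of premise 11 (O(w → ~s)) is O(s → ~w), and O(s) is already established, so O(~w).
The contrapositive of premise 6 (O(~v → w)) is O(~w → v), and O(~w) is already established, so O(v).
Premises 1, 2, 7, 10 do not contribute to this derivation.
Thus O(v), which is F(~v): ~v is forbidden.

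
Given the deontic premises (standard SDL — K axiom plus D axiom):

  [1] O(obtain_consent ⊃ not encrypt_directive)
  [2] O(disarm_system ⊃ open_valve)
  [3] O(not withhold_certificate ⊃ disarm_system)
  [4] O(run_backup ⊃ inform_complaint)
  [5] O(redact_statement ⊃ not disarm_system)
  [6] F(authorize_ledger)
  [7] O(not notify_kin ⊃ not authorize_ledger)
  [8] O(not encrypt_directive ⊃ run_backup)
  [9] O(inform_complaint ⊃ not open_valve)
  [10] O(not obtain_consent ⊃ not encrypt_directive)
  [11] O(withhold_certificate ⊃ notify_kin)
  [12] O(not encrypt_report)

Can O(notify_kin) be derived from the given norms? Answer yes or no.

Premises 10 and 1 are O(not obtain_consent ⊃ not encrypt_directive) and O(obtain_consent ⊃ not encrypt_directive); every ideal world satisfies not obtain_consent or obtain_consent, so in either case not encrypt_directive holds — hence O(not encrypt_directive).
From O(not encrypt_directive) and premise 8, O(not encrypt_directive ⊃ run_backup), we obtain O(run_backup).
With premise 4, O(run_backup ⊃ inform_complaint), the K-axiom yields O(inform_complaint).
Applying K to premise 9 (O(inform_complaint ⊃ not open_valve)) and O(inform_complaint) yields O(not open_valve).
Premise 2 is O(disarm_system ⊃ open_valve); contrapositively O(not open_valve ⊃ not disarm_system). Since O(not open_valve) holds, K gives O(not disarm_system).
The contrapositive of premise 3 (O(not withhold_certificate ⊃ disarm_system)) is O(not disarm_system ⊃ withhold_certificate), and O(not disarm_system) is already established, so O(withhold_certificate).
Premise 11 is O(withhold_certificate ⊃ notify_kin); since O(withhold_certificate), deontic closure gives O(notify_kin).
Premises 5, 6, 7, 12 do not contribute to this derivation.
So O(notify_kin) follows.

Yes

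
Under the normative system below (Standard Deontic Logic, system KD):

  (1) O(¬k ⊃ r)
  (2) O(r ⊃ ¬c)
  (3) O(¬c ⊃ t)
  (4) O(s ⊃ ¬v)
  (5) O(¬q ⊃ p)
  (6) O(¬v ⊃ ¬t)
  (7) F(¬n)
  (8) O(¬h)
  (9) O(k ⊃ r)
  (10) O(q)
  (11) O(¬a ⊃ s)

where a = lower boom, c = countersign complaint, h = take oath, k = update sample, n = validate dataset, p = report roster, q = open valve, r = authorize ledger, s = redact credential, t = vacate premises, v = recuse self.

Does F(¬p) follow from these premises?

Premise 5 is O(¬q ⊃ p), but O(¬q) is not derivable from the premises, so it does not yield O(p).
No other premise forces O(p). An ideal world satisfying every premise can still have ¬p true, so F(¬p) is not derivable.

No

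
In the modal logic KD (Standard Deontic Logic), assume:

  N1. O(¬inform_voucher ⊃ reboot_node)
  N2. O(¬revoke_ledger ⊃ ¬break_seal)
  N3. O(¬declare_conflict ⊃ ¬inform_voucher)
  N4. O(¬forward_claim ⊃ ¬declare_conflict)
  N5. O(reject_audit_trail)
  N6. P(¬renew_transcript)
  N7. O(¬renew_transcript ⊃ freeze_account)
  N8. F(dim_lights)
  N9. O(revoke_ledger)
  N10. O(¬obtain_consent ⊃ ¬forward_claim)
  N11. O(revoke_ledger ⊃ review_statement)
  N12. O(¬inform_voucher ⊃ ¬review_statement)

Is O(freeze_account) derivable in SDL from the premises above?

No

Premise 7 is O(¬renew_transcript ⊃ freeze_account), but O(¬renew_transcript) is not derivable from the premises (the permission P(¬renew_transcript) asserts only ¬O(renew_transcript), not O(¬renew_transcript)), so it does not yield O(freeze_account).
No other premise forces O(freeze_account). An ideal world satisfying every premise can still have freeze_account false, so O(freeze_account) is not derivable.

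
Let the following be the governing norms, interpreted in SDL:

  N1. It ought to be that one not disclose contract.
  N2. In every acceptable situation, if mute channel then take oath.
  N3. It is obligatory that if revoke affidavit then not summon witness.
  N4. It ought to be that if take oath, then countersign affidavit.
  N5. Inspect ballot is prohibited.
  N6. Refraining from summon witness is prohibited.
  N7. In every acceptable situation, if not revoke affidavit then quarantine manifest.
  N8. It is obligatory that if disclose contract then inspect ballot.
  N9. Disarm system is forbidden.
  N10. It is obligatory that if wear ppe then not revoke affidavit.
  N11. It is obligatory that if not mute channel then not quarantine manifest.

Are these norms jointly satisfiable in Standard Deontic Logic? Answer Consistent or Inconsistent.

Consistent

Premise 8 is O(disclose_contract → inspect_ballot), but O(disclose_contract) is not derivable from the premises, so it does not yield O(inspect_ballot).
So O(inspect_ballot) is not derivable, and the apparent clash with O(¬inspect_ballot) does not arise.
A world satisfying every obligation exists (e.g. countersign_affidavit=true, disarm_system=false, disclose_contract=false, inspect_ballot=false, mute_channel=true, quarantine_manifest=true, revoke_affidavit=false, summon_witness=true, take_oath=true, wear_ppe=false); no atom is both obligatory and forbidden, so the set is consistent.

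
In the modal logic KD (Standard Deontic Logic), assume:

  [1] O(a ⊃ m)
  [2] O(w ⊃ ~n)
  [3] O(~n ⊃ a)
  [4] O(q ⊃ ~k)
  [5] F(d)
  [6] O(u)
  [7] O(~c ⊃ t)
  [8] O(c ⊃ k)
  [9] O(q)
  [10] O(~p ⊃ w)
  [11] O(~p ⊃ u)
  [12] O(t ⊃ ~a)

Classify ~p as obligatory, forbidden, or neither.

Forbidden

Premise 9 states O(q) outright.
With premise 4, O(q ⊃ ~k), the K-axiom yields O(~k).
The contrapositive of premise 8 (O(c ⊃ k)) is O(~k ⊃ ~c), and O(~k) is already established, so O(~c).
With premise 7, O(~c ⊃ t), the K-axiom yields O(t).
Premise 12 is O(t ⊃ ~a); since O(t), deontic closure gives O(~a).
Premise 3 is O(~n ⊃ a); contrapositively O(~a ⊃ n). Since O(~a) holds, K gives O(n).
Premise 2 is O(w ⊃ ~n); contrapositively O(n ⊃ ~w). Since O(n) holds, K gives O(~w).
Premise 10, O(~p ⊃ w), contraposes to O(~w ⊃ p); with O(~w) we get O(p).
Premises 1, 5, 6, 11 do not contribute to this derivation.
Thus O(p), which is F(~p): ~p is forbidden.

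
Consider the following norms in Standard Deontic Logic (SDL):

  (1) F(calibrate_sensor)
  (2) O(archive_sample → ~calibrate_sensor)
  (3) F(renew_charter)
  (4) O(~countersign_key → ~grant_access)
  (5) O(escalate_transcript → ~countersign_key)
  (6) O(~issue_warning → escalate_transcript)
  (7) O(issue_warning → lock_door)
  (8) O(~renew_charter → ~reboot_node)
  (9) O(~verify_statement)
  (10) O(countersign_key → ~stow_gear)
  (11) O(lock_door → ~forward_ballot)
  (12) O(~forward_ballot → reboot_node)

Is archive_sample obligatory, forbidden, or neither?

Premise 2 is O(archive_sample → ~calibrate_sensor); even if O(~calibrate_sensor) held, inferring O(archive_sample) would be affirming the consequent — invalid.
No premise or chain of K-axiom applications forces O(archive_sample), and none forces O(~archive_sample). So archive_sample is neither obligatory nor forbidden under these norms.

Neither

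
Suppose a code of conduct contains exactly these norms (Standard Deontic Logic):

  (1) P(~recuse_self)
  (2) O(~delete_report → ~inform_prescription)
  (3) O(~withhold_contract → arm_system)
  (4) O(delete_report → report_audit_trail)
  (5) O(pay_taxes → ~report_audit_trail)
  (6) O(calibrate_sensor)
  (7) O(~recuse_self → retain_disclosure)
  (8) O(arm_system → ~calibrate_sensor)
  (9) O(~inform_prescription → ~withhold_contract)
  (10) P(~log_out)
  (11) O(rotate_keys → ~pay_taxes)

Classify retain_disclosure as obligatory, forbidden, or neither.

Premise 7 is O(~recuse_self → retain_disclosure), but O(~recuse_self) is not derivable from the premises (the permission P(~recuse_self) asserts only ~O(recuse_self), not O(~recuse_self)), so it does not yield O(retain_disclosure).
No premise or chain of K-axiom applications forces O(retain_disclosure), and none forces O(~retain_disclosure). So retain_disclosure is neither obligatory nor forbidden under these norms.

Neither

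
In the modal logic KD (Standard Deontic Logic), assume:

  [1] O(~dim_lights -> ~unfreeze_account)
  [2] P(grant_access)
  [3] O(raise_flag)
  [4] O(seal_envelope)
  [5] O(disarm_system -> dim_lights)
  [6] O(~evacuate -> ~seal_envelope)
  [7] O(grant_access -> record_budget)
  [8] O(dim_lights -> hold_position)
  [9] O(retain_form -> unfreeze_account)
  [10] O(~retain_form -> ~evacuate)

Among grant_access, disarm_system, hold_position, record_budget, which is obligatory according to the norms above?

hold_position

From premise 4 we have O(seal_envelope).
The contrapositive of premise 6 (O(~evacuate -> ~seal_envelope)) is O(seal_envelope -> evacuate), and O(seal_envelope) is already established, so O(evacuate).
The contrapositive of premise 10 (O(~retain_form -> ~evacuate)) is O(evacuate -> retain_form), and O(evacuate) is already established, so O(retain_form).
With premise 9, O(retain_form -> unfreeze_account), the K-axiom yields O(unfreeze_account).
Premise 1 is O(~dim_lights -> ~unfreeze_account); contrapositively O(unfreeze_account -> dim_lights). Since O(unfreeze_account) holds, K gives O(dim_lights).
Premise 8 is O(dim_lights -> hold_position); since O(dim_lights), deontic closure gives O(hold_position).
So O(hold_position) holds — hold_position is obligatory. None of the other listed options is made obligatory by any chain of premises.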